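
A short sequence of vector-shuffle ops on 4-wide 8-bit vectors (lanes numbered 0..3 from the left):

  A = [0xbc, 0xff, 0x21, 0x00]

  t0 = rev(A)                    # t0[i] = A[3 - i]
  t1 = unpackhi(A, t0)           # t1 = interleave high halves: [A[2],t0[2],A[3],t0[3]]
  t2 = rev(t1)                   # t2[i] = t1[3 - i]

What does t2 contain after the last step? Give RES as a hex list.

→ t0 |00|21|ff|bc|
→ t1 |21|ff|00|bc|
→ t2 |bc|00|ff|21|

RES = [ 0xbc  0x00  0xff  0x21 ]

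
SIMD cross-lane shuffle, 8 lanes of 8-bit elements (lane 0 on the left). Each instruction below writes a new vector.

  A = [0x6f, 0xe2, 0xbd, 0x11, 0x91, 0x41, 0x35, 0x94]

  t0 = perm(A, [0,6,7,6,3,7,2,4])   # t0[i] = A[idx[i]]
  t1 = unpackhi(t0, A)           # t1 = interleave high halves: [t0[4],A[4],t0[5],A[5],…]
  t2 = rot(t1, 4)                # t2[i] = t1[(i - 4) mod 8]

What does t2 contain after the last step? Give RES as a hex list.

RES = [0xbd, 0x35, 0x91, 0x94, 0x11, 0x91, 0x94, 0x41]

  t0: 6f 35 94 35 11 94 bd 91
  t1: 11 91 94 41 bd 35 91 94
  t2: bd 35 91 94 11 91 94 41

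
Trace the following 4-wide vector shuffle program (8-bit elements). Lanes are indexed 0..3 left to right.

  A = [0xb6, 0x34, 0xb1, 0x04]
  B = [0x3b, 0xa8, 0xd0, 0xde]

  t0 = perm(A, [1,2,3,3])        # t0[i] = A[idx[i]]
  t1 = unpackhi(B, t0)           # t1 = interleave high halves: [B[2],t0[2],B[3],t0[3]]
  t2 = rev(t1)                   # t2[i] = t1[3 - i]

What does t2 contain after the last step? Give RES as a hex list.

t0 = [0x34, 0xb1, 0x04, 0x04]
t1 = [0xd0, 0x04, 0xde, 0x04]
t2 = [0x04, 0xde, 0x04, 0xd0]

RES = [0x04, 0xde, 0x04, 0xd0]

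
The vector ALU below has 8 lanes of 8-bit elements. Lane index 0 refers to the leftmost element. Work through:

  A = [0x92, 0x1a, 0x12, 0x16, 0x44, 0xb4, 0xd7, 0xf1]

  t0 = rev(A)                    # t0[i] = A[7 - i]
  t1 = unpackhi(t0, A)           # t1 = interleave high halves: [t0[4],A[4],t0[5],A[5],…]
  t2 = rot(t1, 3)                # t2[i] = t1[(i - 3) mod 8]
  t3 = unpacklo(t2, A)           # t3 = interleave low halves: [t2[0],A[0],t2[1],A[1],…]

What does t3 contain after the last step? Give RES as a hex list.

→ t0 |f1|d7|b4|44|16|12|1a|92|
→ t1 |16|44|12|b4|1a|d7|92|f1|
→ t2 |d7|92|f1|16|44|12|b4|1a|
→ t3 |d7|92|92|1a|f1|12|16|16|

RES = [0xd7, 0x92, 0x92, 0x1a, 0xf1, 0x12, 0x16, 0x16]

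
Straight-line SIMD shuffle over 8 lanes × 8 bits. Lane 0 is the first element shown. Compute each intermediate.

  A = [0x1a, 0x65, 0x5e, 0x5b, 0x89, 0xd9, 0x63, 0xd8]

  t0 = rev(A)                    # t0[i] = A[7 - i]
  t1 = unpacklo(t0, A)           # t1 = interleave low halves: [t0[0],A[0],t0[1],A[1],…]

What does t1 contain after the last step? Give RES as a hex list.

→ t0 |d8|63|d9|89|5b|5e|65|1a|
→ t1 |d8|1a|63|65|d9|5e|89|5b|

RES = [ 0xd8  0x1a  0x63  0x65  0xd9  0x5e  0x89  0x5b ]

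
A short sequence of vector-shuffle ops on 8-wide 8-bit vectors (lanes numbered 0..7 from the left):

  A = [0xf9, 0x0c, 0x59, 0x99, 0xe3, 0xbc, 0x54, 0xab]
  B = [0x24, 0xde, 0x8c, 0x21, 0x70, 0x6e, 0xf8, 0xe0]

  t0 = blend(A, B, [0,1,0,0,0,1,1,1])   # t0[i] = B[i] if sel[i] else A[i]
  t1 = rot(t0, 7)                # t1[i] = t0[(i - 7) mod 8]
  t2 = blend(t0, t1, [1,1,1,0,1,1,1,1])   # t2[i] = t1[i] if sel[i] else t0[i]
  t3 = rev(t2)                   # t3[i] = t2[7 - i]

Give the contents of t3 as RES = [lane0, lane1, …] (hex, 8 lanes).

t0 = [0xf9, 0xde, 0x59, 0x99, 0xe3, 0x6e, 0xf8, 0xe0]
t1 = [0xde, 0x59, 0x99, 0xe3, 0x6e, 0xf8, 0xe0, 0xf9]
t2 = [0xde, 0x59, 0x99, 0x99, 0x6e, 0xf8, 0xe0, 0xf9]
t3 = [0xf9, 0xe0, 0xf8, 0x6e, 0x99, 0x99, 0x59, 0xde]

RES = [ 0xf9  0xe0  0xf8  0x6e  0x99  0x99  0x59  0xde ]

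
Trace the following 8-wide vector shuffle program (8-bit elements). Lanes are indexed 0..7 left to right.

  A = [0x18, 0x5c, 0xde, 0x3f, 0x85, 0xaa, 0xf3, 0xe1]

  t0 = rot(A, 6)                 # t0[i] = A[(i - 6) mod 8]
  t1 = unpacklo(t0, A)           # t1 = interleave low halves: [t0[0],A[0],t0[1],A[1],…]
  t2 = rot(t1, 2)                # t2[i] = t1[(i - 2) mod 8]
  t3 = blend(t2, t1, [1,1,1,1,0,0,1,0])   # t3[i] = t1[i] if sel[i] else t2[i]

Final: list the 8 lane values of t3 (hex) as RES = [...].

RES = [ 0xde  0x18  0x3f  0x5c  0x3f  0x5c  0xaa  0xde ]

  t0: de 3f 85 aa f3 e1 18 5c
  t1: de 18 3f 5c 85 de aa 3f
  t2: aa 3f de 18 3f 5c 85 de
  t3: de 18 3f 5c 3f 5c aa de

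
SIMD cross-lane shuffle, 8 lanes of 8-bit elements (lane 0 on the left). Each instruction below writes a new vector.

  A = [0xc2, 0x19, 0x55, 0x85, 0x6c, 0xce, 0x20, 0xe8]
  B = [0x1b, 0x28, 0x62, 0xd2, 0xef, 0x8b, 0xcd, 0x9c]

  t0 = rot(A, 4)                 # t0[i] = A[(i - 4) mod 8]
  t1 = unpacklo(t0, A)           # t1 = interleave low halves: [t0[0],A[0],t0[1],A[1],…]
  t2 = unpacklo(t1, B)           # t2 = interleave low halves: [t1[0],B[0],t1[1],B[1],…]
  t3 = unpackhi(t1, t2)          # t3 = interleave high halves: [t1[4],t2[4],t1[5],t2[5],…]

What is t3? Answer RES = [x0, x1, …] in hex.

→ t0 |6c|ce|20|e8|c2|19|55|85|
→ t1 |6c|c2|ce|19|20|55|e8|85|
→ t2 |6c|1b|c2|28|ce|62|19|d2|
→ t3 |20|ce|55|62|e8|19|85|d2|

RES = [ 0x20  0xce  0x55  0x62  0xe8  0x19  0x85  0xd2 ]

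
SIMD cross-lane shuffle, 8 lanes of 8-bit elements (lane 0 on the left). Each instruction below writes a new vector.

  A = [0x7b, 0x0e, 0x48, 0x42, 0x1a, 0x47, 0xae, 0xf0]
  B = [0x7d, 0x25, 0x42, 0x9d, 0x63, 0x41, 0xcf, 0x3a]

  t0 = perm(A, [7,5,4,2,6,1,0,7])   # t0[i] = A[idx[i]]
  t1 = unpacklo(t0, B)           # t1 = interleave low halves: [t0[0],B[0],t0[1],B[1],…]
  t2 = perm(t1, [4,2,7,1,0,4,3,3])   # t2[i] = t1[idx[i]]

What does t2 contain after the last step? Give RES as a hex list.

→ t0 |f0|47|1a|48|ae|0e|7b|f0|
→ t1 |f0|7d|47|25|1a|42|48|9d|
→ t2 |1a|47|9d|7d|f0|1a|25|25|

RES = [ 0x1a  0x47  0x9d  0x7d  0xf0  0x1a  0x25  0x25 ]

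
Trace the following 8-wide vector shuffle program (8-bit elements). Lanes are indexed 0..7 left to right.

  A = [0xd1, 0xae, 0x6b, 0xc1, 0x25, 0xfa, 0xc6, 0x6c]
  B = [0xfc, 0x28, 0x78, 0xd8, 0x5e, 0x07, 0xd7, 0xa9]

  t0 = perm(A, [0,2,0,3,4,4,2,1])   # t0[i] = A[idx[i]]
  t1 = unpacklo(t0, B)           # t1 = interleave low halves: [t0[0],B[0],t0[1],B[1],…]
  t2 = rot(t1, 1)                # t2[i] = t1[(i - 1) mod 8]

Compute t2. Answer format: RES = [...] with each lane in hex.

t0 = [0xd1, 0x6b, 0xd1, 0xc1, 0x25, 0x25, 0x6b, 0xae]
t1 = [0xd1, 0xfc, 0x6b, 0x28, 0xd1, 0x78, 0xc1, 0xd8]
t2 = [0xd8, 0xd1, 0xfc, 0x6b, 0x28, 0xd1, 0x78, 0xc1]

RES = [ 0xd8  0xd1  0xfc  0x6b  0x28  0xd1  0x78  0xc1 ]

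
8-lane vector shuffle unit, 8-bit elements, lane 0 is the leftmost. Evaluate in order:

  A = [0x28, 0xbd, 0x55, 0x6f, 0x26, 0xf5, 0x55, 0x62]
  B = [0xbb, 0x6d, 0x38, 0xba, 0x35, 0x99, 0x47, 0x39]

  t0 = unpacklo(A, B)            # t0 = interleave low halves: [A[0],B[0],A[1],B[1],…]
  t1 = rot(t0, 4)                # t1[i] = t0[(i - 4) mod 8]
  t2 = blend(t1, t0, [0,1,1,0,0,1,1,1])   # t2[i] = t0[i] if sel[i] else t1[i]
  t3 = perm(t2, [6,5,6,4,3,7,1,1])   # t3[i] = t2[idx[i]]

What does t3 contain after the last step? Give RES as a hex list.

RES = [ 0x6f  0x38  0x6f  0x28  0xba  0xba  0xbb  0xbb ]

→ t0 |28|bb|bd|6d|55|38|6f|ba|
→ t1 |55|38|6f|ba|28|bb|bd|6d|
→ t2 |55|bb|bd|ba|28|38|6f|ba|
→ t3 |6f|38|6f|28|ba|ba|bb|bb|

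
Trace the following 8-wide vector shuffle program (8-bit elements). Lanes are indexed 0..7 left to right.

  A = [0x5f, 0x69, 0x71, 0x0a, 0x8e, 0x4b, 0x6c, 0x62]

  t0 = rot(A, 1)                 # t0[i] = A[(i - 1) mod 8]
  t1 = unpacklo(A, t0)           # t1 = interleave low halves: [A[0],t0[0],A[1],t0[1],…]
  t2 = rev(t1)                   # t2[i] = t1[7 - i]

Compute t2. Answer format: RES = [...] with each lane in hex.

RES = [0x71, 0x0a, 0x69, 0x71, 0x5f, 0x69, 0x62, 0x5f]

t0 = [0x62, 0x5f, 0x69, 0x71, 0x0a, 0x8e, 0x4b, 0x6c]
t1 = [0x5f, 0x62, 0x69, 0x5f, 0x71, 0x69, 0x0a, 0x71]
t2 = [0x71, 0x0a, 0x69, 0x71, 0x5f, 0x69, 0x62, 0x5f]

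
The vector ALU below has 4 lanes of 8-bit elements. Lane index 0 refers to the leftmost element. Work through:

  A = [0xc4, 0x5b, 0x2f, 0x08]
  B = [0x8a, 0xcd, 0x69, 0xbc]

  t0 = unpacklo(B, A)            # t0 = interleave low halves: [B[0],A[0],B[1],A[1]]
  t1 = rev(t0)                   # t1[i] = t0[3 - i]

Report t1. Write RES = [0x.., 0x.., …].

→ t0 |8a|c4|cd|5b|
→ t1 |5b|cd|c4|8a|

RES = [ 0x5b  0xcd  0xc4  0x8a ]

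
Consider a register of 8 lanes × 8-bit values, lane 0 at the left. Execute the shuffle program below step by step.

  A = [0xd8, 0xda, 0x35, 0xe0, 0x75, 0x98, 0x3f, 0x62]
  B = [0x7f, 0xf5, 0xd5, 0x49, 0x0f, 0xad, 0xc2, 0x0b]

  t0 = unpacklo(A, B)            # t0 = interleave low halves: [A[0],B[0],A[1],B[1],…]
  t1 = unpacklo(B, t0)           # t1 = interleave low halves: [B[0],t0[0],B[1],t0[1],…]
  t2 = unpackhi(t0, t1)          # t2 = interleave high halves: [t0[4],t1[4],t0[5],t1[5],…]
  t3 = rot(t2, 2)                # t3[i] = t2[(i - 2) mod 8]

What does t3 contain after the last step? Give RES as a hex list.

  t0: d8 7f da f5 35 d5 e0 49
  t1: 7f d8 f5 7f d5 da 49 f5
  t2: 35 d5 d5 da e0 49 49 f5
  t3: 49 f5 35 d5 d5 da e0 49

RES = [ 0x49  0xf5  0x35  0xd5  0xd5  0xda  0xe0  0x49 ]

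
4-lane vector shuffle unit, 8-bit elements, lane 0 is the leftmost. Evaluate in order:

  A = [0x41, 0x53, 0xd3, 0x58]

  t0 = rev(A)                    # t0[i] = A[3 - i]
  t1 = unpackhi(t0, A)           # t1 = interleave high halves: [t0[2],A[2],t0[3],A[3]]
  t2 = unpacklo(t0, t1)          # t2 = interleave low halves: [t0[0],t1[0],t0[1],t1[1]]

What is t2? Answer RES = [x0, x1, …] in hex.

RES = [0x58, 0x53, 0xd3, 0xd3]

  t0: 58 d3 53 41
  t1: 53 d3 41 58
  t2: 58 53 d3 d3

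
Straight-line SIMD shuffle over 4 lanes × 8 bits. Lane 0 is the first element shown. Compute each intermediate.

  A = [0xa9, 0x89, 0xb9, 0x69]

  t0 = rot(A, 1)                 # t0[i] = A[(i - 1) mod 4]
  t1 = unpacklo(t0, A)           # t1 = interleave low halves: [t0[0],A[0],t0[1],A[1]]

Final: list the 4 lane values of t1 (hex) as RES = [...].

RES = [0x69, 0xa9, 0xa9, 0x89]

t0 = [0x69, 0xa9, 0x89, 0xb9]
t1 = [0x69, 0xa9, 0xa9, 0x89]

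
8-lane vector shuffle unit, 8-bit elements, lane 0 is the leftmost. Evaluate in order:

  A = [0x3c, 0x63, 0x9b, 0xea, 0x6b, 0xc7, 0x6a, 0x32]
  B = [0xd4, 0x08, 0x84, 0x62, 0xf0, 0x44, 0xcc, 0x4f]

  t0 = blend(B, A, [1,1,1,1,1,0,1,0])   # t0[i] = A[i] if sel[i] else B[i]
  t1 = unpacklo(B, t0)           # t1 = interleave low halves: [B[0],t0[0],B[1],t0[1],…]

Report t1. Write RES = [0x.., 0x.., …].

RES = [0xd4, 0x3c, 0x08, 0x63, 0x84, 0x9b, 0x62, 0xea]

→ t0 |3c|63|9b|ea|6b|44|6a|4f|
→ t1 |d4|3c|08|63|84|9b|62|ea|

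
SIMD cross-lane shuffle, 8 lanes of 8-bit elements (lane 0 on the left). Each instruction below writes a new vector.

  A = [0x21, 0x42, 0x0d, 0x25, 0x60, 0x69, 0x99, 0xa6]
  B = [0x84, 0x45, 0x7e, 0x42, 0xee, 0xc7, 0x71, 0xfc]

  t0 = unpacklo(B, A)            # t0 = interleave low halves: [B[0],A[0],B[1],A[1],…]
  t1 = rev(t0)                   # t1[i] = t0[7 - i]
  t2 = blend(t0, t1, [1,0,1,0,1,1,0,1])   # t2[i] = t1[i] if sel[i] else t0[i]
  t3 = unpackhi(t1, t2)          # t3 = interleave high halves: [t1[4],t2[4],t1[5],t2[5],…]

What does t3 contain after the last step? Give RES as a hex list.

RES = [0x42, 0x42, 0x45, 0x45, 0x21, 0x42, 0x84, 0x84]

  t0: 84 21 45 42 7e 0d 42 25
  t1: 25 42 0d 7e 42 45 21 84
  t2: 25 21 0d 42 42 45 42 84
  t3: 42 42 45 45 21 42 84 84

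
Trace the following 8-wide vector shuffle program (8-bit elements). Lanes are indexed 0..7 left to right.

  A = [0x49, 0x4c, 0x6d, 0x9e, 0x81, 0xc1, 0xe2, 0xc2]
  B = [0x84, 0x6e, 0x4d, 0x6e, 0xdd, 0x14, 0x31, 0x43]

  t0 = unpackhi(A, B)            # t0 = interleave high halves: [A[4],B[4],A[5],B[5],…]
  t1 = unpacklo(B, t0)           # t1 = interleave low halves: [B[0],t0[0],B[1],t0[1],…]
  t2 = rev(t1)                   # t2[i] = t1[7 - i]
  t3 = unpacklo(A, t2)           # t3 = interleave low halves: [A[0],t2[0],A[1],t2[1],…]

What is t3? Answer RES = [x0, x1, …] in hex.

t0 = [0x81, 0xdd, 0xc1, 0x14, 0xe2, 0x31, 0xc2, 0x43]
t1 = [0x84, 0x81, 0x6e, 0xdd, 0x4d, 0xc1, 0x6e, 0x14]
t2 = [0x14, 0x6e, 0xc1, 0x4d, 0xdd, 0x6e, 0x81, 0x84]
t3 = [0x49, 0x14, 0x4c, 0x6e, 0x6d, 0xc1, 0x9e, 0x4d]

RES = [ 0x49  0x14  0x4c  0x6e  0x6d  0xc1  0x9e  0x4d ]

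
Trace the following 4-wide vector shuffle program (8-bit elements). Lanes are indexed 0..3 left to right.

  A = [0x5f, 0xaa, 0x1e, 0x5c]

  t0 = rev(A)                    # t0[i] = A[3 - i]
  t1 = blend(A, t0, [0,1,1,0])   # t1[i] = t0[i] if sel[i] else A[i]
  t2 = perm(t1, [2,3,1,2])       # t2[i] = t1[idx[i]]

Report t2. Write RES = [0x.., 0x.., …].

RES = [0xaa, 0x5c, 0x1e, 0xaa]

t0 = [0x5c, 0x1e, 0xaa, 0x5f]
t1 = [0x5f, 0x1e, 0xaa, 0x5c]
t2 = [0xaa, 0x5c, 0x1e, 0xaa]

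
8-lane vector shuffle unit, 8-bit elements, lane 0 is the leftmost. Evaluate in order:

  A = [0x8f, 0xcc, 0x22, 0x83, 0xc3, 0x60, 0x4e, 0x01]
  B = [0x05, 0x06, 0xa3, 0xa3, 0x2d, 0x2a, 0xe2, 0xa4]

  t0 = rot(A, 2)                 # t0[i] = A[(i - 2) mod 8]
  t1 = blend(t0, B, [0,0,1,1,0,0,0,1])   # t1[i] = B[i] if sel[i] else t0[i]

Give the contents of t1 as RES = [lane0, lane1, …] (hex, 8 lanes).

t0 = [0x4e, 0x01, 0x8f, 0xcc, 0x22, 0x83, 0xc3, 0x60]
t1 = [0x4e, 0x01, 0xa3, 0xa3, 0x22, 0x83, 0xc3, 0xa4]

RES = [0x4e, 0x01, 0xa3, 0xa3, 0x22, 0x83, 0xc3, 0xa4]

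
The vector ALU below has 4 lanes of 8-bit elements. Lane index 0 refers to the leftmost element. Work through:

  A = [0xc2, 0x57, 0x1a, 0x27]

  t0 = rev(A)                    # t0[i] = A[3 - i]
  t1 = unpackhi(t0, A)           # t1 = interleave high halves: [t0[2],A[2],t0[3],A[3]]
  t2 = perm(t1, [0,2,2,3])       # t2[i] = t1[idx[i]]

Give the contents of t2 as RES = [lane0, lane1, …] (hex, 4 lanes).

RES = [0x57, 0xc2, 0xc2, 0x27]

  t0: 27 1a 57 c2
  t1: 57 1a c2 27
  t2: 57 c2 c2 27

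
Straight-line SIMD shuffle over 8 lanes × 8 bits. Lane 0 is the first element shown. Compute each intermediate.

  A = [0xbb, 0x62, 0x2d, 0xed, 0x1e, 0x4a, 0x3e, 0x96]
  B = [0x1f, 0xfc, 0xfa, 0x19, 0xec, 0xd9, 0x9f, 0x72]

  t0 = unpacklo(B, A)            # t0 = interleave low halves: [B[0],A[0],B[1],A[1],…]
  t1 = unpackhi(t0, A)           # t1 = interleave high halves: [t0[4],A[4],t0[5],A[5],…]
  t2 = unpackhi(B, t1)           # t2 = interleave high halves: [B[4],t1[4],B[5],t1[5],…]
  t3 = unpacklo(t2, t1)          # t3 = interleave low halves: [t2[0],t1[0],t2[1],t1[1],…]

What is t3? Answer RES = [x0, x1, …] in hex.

RES = [ 0xec  0xfa  0x19  0x1e  0xd9  0x2d  0x3e  0x4a ]

→ t0 |1f|bb|fc|62|fa|2d|19|ed|
→ t1 |fa|1e|2d|4a|19|3e|ed|96|
→ t2 |ec|19|d9|3e|9f|ed|72|96|
→ t3 |ec|fa|19|1e|d9|2d|3e|4a|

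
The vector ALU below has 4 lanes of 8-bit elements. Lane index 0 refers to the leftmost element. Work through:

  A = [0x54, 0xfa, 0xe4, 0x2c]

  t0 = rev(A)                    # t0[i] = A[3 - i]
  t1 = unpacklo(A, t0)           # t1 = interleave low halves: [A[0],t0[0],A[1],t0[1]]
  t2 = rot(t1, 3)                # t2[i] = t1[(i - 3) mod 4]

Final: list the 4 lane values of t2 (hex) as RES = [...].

→ t0 |2c|e4|fa|54|
→ t1 |54|2c|fa|e4|
→ t2 |2c|fa|e4|54|

RES = [0x2c, 0xfa, 0xe4, 0x54]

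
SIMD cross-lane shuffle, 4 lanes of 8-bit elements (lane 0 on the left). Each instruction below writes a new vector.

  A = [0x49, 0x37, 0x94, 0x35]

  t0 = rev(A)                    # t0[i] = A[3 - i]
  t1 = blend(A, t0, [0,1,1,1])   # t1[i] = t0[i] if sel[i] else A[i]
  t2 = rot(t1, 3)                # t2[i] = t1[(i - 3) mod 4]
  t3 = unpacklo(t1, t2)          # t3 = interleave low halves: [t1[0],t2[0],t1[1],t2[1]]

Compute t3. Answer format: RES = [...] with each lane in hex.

RES = [ 0x49  0x94  0x94  0x37 ]

t0 = [0x35, 0x94, 0x37, 0x49]
t1 = [0x49, 0x94, 0x37, 0x49]
t2 = [0x94, 0x37, 0x49, 0x49]
t3 = [0x49, 0x94, 0x94, 0x37]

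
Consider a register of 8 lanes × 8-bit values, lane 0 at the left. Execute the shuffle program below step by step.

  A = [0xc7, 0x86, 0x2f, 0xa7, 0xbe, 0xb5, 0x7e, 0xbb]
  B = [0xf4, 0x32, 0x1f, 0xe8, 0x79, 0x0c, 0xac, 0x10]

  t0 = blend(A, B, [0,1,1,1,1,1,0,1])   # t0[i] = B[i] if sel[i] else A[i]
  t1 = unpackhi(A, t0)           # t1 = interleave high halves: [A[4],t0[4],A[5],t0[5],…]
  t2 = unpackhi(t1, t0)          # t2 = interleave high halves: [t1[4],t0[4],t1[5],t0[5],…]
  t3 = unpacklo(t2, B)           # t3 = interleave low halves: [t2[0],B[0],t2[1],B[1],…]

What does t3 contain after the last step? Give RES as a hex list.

→ t0 |c7|32|1f|e8|79|0c|7e|10|
→ t1 |be|79|b5|0c|7e|7e|bb|10|
→ t2 |7e|79|7e|0c|bb|7e|10|10|
→ t3 |7e|f4|79|32|7e|1f|0c|e8|

RES = [0x7e, 0xf4, 0x79, 0x32, 0x7e, 0x1f, 0x0c, 0xe8]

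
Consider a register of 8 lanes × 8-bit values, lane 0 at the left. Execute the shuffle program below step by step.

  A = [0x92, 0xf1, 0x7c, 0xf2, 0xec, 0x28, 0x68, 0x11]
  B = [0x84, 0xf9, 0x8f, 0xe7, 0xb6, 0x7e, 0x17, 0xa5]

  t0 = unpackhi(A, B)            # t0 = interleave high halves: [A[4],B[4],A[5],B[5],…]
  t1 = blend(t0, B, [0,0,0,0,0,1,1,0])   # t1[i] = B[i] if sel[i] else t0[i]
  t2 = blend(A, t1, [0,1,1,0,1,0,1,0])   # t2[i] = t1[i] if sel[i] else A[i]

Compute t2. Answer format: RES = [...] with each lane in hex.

→ t0 |ec|b6|28|7e|68|17|11|a5|
→ t1 |ec|b6|28|7e|68|7e|17|a5|
→ t2 |92|b6|28|f2|68|28|17|11|

RES = [ 0x92  0xb6  0x28  0xf2  0x68  0x28  0x17  0x11 ]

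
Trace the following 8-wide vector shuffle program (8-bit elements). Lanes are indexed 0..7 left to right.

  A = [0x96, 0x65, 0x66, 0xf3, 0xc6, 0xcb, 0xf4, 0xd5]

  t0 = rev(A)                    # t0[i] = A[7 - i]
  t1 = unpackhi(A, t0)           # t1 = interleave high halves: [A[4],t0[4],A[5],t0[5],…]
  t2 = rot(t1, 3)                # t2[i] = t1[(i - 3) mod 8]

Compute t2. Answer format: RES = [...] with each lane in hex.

  t0: d5 f4 cb c6 f3 66 65 96
  t1: c6 f3 cb 66 f4 65 d5 96
  t2: 65 d5 96 c6 f3 cb 66 f4

RES = [0x65, 0xd5, 0x96, 0xc6, 0xf3, 0xcb, 0x66, 0xf4]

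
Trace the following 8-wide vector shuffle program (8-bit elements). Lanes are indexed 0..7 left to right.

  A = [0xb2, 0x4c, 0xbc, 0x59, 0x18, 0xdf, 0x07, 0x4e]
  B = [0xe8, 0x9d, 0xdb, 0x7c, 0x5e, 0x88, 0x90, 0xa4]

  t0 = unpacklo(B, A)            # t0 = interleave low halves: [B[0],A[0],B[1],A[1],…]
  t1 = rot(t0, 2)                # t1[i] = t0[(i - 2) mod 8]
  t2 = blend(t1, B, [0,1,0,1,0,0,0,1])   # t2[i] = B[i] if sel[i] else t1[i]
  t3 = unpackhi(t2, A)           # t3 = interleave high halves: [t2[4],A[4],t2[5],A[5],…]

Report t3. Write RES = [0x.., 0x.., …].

RES = [ 0x9d  0x18  0x4c  0xdf  0xdb  0x07  0xa4  0x4e ]

  t0: e8 b2 9d 4c db bc 7c 59
  t1: 7c 59 e8 b2 9d 4c db bc
  t2: 7c 9d e8 7c 9d 4c db a4
  t3: 9d 18 4c df db 07 a4 4e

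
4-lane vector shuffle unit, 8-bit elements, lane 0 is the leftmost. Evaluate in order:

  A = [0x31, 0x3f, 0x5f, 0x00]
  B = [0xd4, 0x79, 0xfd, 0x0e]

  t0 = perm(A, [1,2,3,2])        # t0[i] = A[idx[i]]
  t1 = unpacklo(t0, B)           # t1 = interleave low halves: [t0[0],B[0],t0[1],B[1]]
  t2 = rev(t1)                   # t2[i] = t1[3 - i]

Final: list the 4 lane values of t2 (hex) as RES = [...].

RES = [ 0x79  0x5f  0xd4  0x3f ]

→ t0 |3f|5f|00|5f|
→ t1 |3f|d4|5f|79|
→ t2 |79|5f|d4|3f|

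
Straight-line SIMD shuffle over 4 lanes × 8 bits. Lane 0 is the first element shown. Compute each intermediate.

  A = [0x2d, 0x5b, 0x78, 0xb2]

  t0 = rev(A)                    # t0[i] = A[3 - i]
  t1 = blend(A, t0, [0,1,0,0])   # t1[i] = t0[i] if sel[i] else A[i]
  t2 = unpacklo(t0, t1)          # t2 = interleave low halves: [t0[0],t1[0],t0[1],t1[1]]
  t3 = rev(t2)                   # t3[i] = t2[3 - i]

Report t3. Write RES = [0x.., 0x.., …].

RES = [ 0x78  0x78  0x2d  0xb2 ]

→ t0 |b2|78|5b|2d|
→ t1 |2d|78|78|b2|
→ t2 |b2|2d|78|78|
→ t3 |78|78|2d|b2|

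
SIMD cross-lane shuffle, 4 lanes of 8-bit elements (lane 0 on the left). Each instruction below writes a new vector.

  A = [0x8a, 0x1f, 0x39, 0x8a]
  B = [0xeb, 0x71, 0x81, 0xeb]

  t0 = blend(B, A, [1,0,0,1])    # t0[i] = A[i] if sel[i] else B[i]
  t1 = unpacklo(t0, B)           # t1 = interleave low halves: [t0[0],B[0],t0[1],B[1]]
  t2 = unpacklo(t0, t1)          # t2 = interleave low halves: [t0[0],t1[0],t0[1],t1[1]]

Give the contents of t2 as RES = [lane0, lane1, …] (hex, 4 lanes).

t0 = [0x8a, 0x71, 0x81, 0x8a]
t1 = [0x8a, 0xeb, 0x71, 0x71]
t2 = [0x8a, 0x8a, 0x71, 0xeb]

RES = [ 0x8a  0x8a  0x71  0xeb ]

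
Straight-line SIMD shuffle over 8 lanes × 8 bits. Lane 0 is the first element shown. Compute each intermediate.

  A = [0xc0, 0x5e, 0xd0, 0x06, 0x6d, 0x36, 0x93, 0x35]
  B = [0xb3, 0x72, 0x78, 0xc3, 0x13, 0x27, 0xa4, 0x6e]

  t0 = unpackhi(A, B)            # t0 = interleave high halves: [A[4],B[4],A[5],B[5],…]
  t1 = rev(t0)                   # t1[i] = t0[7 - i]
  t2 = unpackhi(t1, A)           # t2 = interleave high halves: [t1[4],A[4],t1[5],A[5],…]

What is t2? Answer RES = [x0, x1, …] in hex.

→ t0 |6d|13|36|27|93|a4|35|6e|
→ t1 |6e|35|a4|93|27|36|13|6d|
→ t2 |27|6d|36|36|13|93|6d|35|

RES = [0x27, 0x6d, 0x36, 0x36, 0x13, 0x93, 0x6d, 0x35]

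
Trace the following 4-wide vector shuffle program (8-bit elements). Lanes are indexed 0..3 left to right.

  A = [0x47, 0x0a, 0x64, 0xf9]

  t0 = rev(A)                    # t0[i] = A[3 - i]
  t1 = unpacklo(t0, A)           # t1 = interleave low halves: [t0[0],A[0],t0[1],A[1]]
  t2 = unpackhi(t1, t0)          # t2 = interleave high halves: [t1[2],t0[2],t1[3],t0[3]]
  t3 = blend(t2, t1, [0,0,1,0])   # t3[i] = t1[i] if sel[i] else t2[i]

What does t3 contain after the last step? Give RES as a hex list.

RES = [ 0x64  0x0a  0x64  0x47 ]

→ t0 |f9|64|0a|47|
→ t1 |f9|47|64|0a|
→ t2 |64|0a|0a|47|
→ t3 |64|0a|64|47|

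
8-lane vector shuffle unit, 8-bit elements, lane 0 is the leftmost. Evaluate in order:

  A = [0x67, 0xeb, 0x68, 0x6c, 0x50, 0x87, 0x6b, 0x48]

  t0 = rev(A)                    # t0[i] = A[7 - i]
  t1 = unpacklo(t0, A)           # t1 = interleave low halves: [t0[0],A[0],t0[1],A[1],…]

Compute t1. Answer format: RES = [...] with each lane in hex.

RES = [ 0x48  0x67  0x6b  0xeb  0x87  0x68  0x50  0x6c ]

  t0: 48 6b 87 50 6c 68 eb 67
  t1: 48 67 6b eb 87 68 50 6c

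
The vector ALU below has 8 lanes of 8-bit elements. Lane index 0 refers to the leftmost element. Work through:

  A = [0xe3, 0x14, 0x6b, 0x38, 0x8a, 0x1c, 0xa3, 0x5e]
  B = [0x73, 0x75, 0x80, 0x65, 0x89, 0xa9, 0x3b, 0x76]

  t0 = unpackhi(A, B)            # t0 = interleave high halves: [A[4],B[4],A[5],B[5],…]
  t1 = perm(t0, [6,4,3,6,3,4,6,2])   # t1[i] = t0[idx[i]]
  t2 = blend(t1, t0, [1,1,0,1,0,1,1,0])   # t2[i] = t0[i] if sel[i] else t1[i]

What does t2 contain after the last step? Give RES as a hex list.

→ t0 |8a|89|1c|a9|a3|3b|5e|76|
→ t1 |5e|a3|a9|5e|a9|a3|5e|1c|
→ t2 |8a|89|a9|a9|a9|3b|5e|1c|

RES = [0x8a, 0x89, 0xa9, 0xa9, 0xa9, 0x3b, 0x5e, 0x1c]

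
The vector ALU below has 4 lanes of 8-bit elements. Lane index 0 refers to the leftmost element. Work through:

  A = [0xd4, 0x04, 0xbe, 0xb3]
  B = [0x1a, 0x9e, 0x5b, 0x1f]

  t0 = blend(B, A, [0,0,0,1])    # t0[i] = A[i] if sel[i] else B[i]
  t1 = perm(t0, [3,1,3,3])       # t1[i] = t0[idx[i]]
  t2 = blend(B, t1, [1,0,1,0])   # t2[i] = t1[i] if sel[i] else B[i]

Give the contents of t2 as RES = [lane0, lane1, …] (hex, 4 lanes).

  t0: 1a 9e 5b b3
  t1: b3 9e b3 b3
  t2: b3 9e b3 1f

RES = [ 0xb3  0x9e  0xb3  0x1f ]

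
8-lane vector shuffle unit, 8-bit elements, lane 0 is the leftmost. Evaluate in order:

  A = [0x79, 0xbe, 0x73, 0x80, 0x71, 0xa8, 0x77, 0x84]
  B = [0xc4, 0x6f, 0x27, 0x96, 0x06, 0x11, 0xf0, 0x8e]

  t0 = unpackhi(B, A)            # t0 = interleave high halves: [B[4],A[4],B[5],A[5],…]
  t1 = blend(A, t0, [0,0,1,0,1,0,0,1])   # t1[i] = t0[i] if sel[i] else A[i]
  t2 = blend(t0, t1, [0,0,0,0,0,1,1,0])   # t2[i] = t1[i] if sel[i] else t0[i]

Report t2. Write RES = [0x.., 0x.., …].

RES = [ 0x06  0x71  0x11  0xa8  0xf0  0xa8  0x77  0x84 ]

→ t0 |06|71|11|a8|f0|77|8e|84|
→ t1 |79|be|11|80|f0|a8|77|84|
→ t2 |06|71|11|a8|f0|a8|77|84|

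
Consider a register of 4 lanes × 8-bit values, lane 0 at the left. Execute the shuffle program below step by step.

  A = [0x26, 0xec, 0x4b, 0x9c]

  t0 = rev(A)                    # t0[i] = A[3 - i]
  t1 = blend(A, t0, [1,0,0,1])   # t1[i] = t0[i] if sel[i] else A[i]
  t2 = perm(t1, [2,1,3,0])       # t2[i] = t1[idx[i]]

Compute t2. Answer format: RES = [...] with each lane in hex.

→ t0 |9c|4b|ec|26|
→ t1 |9c|ec|4b|26|
→ t2 |4b|ec|26|9c|

RES = [0x4b, 0xec, 0x26, 0x9c]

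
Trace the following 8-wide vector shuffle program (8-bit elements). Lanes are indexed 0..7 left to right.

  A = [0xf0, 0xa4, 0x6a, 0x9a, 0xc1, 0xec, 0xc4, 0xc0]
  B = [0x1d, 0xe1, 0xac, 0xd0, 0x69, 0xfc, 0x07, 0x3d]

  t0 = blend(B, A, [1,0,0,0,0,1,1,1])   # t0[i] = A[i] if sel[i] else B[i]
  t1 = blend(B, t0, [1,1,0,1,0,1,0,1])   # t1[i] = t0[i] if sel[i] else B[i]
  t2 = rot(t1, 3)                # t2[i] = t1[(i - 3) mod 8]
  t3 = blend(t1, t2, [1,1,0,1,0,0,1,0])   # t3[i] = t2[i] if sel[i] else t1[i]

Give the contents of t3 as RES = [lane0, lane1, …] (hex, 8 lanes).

RES = [ 0xec  0x07  0xac  0xf0  0x69  0xec  0xd0  0xc0 ]

→ t0 |f0|e1|ac|d0|69|ec|c4|c0|
→ t1 |f0|e1|ac|d0|69|ec|07|c0|
→ t2 |ec|07|c0|f0|e1|ac|d0|69|
→ t3 |ec|07|ac|f0|69|ec|d0|c0|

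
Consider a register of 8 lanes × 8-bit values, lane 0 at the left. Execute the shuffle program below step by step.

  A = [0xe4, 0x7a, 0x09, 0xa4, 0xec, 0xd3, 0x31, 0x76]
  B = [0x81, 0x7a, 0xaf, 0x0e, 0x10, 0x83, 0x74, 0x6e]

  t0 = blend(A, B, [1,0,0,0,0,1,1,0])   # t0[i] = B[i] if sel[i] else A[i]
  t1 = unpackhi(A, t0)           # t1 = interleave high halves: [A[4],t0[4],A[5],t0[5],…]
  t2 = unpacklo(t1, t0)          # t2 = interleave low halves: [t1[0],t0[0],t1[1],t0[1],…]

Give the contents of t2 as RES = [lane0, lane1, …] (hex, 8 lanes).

RES = [ 0xec  0x81  0xec  0x7a  0xd3  0x09  0x83  0xa4 ]

  t0: 81 7a 09 a4 ec 83 74 76
  t1: ec ec d3 83 31 74 76 76
  t2: ec 81 ec 7a d3 09 83 a4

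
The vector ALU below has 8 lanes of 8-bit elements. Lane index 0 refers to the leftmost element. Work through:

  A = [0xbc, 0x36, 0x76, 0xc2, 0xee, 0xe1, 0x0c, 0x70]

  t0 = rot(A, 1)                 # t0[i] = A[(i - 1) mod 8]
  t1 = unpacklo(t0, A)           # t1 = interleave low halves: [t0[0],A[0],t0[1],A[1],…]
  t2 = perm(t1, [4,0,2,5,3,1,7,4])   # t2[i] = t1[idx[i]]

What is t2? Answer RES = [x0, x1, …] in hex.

→ t0 |70|bc|36|76|c2|ee|e1|0c|
→ t1 |70|bc|bc|36|36|76|76|c2|
→ t2 |36|70|bc|76|36|bc|c2|36|

RES = [ 0x36  0x70  0xbc  0x76  0x36  0xbc  0xc2  0x36 ]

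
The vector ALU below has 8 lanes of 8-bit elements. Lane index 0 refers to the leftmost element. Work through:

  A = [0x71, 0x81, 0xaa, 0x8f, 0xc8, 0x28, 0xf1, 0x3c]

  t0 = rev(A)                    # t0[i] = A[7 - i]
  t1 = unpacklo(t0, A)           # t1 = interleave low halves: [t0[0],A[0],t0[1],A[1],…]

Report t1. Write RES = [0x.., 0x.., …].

RES = [0x3c, 0x71, 0xf1, 0x81, 0x28, 0xaa, 0xc8, 0x8f]

t0 = [0x3c, 0xf1, 0x28, 0xc8, 0x8f, 0xaa, 0x81, 0x71]
t1 = [0x3c, 0x71, 0xf1, 0x81, 0x28, 0xaa, 0xc8, 0x8f]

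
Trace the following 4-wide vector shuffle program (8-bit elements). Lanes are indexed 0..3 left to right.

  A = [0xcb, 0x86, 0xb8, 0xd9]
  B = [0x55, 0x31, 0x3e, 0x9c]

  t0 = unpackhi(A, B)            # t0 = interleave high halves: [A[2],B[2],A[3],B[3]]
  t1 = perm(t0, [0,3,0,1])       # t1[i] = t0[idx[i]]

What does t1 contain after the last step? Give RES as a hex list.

t0 = [0xb8, 0x3e, 0xd9, 0x9c]
t1 = [0xb8, 0x9c, 0xb8, 0x3e]

RES = [0xb8, 0x9c, 0xb8, 0x3e]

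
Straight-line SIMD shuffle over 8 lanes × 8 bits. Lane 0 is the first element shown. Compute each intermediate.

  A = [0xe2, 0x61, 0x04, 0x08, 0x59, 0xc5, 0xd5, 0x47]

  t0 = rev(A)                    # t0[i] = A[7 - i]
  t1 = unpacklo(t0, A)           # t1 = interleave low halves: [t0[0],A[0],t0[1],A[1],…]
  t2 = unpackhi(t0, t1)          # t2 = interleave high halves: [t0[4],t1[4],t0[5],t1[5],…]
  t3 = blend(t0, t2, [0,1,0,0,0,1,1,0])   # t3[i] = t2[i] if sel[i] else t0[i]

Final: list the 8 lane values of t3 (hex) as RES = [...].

  t0: 47 d5 c5 59 08 04 61 e2
  t1: 47 e2 d5 61 c5 04 59 08
  t2: 08 c5 04 04 61 59 e2 08
  t3: 47 c5 c5 59 08 59 e2 e2

RES = [0x47, 0xc5, 0xc5, 0x59, 0x08, 0x59, 0xe2, 0xe2]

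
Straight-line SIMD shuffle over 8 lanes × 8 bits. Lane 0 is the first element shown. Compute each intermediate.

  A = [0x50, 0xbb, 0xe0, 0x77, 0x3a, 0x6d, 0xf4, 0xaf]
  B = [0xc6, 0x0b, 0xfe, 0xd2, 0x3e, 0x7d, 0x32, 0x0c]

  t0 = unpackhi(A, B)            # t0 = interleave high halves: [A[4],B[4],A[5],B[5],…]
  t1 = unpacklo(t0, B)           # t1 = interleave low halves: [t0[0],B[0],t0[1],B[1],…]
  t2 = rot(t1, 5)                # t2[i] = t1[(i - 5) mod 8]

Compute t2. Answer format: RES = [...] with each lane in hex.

RES = [0x0b, 0x6d, 0xfe, 0x7d, 0xd2, 0x3a, 0xc6, 0x3e]

t0 = [0x3a, 0x3e, 0x6d, 0x7d, 0xf4, 0x32, 0xaf, 0x0c]
t1 = [0x3a, 0xc6, 0x3e, 0x0b, 0x6d, 0xfe, 0x7d, 0xd2]
t2 = [0x0b, 0x6d, 0xfe, 0x7d, 0xd2, 0x3a, 0xc6, 0x3e]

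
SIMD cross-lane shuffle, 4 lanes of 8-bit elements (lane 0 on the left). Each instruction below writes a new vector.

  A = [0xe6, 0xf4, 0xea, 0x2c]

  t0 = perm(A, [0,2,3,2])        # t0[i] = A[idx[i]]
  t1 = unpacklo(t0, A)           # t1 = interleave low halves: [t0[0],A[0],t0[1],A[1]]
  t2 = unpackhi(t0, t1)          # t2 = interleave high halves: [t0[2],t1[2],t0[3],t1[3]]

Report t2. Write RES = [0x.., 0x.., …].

→ t0 |e6|ea|2c|ea|
→ t1 |e6|e6|ea|f4|
→ t2 |2c|ea|ea|f4|

RES = [ 0x2c  0xea  0xea  0xf4 ]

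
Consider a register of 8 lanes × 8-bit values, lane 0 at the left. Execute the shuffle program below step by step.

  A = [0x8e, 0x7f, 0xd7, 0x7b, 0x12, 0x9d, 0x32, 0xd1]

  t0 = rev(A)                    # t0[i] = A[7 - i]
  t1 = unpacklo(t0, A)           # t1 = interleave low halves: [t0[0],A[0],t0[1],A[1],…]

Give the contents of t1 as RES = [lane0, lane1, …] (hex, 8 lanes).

  t0: d1 32 9d 12 7b d7 7f 8e
  t1: d1 8e 32 7f 9d d7 12 7b

RES = [ 0xd1  0x8e  0x32  0x7f  0x9d  0xd7  0x12  0x7b ]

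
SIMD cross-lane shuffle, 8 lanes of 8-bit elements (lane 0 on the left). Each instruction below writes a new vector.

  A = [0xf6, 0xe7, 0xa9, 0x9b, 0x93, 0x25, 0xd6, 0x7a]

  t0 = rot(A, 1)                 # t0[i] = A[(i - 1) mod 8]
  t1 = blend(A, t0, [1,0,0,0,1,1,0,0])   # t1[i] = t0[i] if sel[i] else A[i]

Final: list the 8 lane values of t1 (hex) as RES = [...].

RES = [0x7a, 0xe7, 0xa9, 0x9b, 0x9b, 0x93, 0xd6, 0x7a]

t0 = [0x7a, 0xf6, 0xe7, 0xa9, 0x9b, 0x93, 0x25, 0xd6]
t1 = [0x7a, 0xe7, 0xa9, 0x9b, 0x9b, 0x93, 0xd6, 0x7a]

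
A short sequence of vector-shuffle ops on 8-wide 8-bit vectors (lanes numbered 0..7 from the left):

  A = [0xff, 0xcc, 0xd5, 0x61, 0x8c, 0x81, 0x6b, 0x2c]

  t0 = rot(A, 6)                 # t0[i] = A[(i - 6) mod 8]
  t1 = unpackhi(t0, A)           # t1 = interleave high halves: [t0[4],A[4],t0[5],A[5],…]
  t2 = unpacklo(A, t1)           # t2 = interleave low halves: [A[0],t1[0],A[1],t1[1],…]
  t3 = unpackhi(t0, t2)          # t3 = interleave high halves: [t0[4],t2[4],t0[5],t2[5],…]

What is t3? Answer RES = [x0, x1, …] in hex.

RES = [0x6b, 0xd5, 0x2c, 0x2c, 0xff, 0x61, 0xcc, 0x81]

  t0: d5 61 8c 81 6b 2c ff cc
  t1: 6b 8c 2c 81 ff 6b cc 2c
  t2: ff 6b cc 8c d5 2c 61 81
  t3: 6b d5 2c 2c ff 61 cc 81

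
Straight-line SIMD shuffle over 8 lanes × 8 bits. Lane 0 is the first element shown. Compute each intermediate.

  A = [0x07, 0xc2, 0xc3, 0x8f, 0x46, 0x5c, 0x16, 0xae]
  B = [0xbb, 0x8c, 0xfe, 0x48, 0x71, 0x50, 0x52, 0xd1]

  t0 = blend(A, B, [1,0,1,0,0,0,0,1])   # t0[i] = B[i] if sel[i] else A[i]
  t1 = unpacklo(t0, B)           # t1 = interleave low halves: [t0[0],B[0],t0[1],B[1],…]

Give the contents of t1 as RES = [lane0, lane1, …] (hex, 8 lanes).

RES = [ 0xbb  0xbb  0xc2  0x8c  0xfe  0xfe  0x8f  0x48 ]

t0 = [0xbb, 0xc2, 0xfe, 0x8f, 0x46, 0x5c, 0x16, 0xd1]
t1 = [0xbb, 0xbb, 0xc2, 0x8c, 0xfe, 0xfe, 0x8f, 0x48]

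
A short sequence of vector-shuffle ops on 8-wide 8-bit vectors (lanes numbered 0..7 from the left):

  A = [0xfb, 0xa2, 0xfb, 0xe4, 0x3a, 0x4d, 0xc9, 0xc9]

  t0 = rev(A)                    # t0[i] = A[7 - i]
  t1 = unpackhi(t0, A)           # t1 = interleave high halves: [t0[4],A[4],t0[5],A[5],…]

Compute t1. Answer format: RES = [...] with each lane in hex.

RES = [ 0xe4  0x3a  0xfb  0x4d  0xa2  0xc9  0xfb  0xc9 ]

t0 = [0xc9, 0xc9, 0x4d, 0x3a, 0xe4, 0xfb, 0xa2, 0xfb]
t1 = [0xe4, 0x3a, 0xfb, 0x4d, 0xa2, 0xc9, 0xfb, 0xc9]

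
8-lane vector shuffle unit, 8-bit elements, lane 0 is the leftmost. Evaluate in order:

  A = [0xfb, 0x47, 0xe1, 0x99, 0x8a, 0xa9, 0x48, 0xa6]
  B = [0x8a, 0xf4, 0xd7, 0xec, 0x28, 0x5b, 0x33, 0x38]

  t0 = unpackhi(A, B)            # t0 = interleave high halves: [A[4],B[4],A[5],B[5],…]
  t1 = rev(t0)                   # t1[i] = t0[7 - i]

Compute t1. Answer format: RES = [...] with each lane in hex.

RES = [ 0x38  0xa6  0x33  0x48  0x5b  0xa9  0x28  0x8a ]

→ t0 |8a|28|a9|5b|48|33|a6|38|
→ t1 |38|a6|33|48|5b|a9|28|8a|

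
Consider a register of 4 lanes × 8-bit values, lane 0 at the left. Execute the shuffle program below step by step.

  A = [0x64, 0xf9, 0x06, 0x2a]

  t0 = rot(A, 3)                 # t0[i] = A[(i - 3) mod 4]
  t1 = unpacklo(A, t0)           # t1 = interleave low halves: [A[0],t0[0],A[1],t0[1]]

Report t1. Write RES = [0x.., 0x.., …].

RES = [0x64, 0xf9, 0xf9, 0x06]

  t0: f9 06 2a 64
  t1: 64 f9 f9 06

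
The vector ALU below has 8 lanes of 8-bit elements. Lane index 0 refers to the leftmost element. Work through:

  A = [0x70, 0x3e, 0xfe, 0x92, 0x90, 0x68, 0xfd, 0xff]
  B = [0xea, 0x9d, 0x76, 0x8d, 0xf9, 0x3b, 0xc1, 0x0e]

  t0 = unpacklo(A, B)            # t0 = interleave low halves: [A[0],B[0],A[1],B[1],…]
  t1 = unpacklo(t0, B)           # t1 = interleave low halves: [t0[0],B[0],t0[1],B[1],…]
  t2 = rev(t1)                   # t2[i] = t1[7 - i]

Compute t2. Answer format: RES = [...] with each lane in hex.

RES = [0x8d, 0x9d, 0x76, 0x3e, 0x9d, 0xea, 0xea, 0x70]

t0 = [0x70, 0xea, 0x3e, 0x9d, 0xfe, 0x76, 0x92, 0x8d]
t1 = [0x70, 0xea, 0xea, 0x9d, 0x3e, 0x76, 0x9d, 0x8d]
t2 = [0x8d, 0x9d, 0x76, 0x3e, 0x9d, 0xea, 0xea, 0x70]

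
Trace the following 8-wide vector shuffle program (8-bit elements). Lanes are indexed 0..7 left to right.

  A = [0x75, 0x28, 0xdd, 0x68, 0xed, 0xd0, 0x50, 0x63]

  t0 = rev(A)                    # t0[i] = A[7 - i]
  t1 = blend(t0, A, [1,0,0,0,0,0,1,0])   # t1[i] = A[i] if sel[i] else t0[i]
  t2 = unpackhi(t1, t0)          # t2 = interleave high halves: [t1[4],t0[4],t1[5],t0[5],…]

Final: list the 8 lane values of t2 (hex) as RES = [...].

RES = [ 0x68  0x68  0xdd  0xdd  0x50  0x28  0x75  0x75 ]

  t0: 63 50 d0 ed 68 dd 28 75
  t1: 75 50 d0 ed 68 dd 50 75
  t2: 68 68 dd dd 50 28 75 75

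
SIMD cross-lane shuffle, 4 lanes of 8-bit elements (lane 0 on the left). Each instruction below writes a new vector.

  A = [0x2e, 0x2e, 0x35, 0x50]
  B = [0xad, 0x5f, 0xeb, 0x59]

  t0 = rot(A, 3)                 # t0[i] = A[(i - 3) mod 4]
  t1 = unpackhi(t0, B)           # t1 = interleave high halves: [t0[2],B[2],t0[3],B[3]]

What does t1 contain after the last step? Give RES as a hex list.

t0 = [0x2e, 0x35, 0x50, 0x2e]
t1 = [0x50, 0xeb, 0x2e, 0x59]

RES = [0x50, 0xeb, 0x2e, 0x59]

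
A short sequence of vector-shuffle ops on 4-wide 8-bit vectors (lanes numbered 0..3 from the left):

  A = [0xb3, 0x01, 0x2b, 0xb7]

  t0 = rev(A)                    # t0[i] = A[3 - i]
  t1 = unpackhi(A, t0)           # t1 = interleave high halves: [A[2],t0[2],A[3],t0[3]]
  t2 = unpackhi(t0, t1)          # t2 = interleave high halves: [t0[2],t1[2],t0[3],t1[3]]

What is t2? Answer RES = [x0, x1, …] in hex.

t0 = [0xb7, 0x2b, 0x01, 0xb3]
t1 = [0x2b, 0x01, 0xb7, 0xb3]
t2 = [0x01, 0xb7, 0xb3, 0xb3]

RES = [ 0x01  0xb7  0xb3  0xb3 ]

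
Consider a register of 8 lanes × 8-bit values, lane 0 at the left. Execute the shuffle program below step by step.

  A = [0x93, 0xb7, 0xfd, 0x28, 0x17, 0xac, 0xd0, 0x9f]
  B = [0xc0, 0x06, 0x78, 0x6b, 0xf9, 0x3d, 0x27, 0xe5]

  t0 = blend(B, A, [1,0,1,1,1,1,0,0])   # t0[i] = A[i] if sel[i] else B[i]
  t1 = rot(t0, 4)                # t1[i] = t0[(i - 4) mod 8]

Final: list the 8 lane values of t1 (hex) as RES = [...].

RES = [ 0x17  0xac  0x27  0xe5  0x93  0x06  0xfd  0x28 ]

→ t0 |93|06|fd|28|17|ac|27|e5|
→ t1 |17|ac|27|e5|93|06|fd|28|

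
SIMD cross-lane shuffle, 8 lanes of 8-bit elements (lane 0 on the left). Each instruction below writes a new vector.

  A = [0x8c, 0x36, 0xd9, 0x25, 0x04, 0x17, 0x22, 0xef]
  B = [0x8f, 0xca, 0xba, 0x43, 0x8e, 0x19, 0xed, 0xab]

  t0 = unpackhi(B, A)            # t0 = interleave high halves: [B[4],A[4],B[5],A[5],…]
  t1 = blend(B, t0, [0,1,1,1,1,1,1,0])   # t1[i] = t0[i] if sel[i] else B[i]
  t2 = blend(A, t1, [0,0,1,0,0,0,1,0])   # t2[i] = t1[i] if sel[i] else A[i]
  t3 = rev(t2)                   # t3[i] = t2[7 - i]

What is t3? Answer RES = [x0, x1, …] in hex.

  t0: 8e 04 19 17 ed 22 ab ef
  t1: 8f 04 19 17 ed 22 ab ab
  t2: 8c 36 19 25 04 17 ab ef
  t3: ef ab 17 04 25 19 36 8c

RES = [ 0xef  0xab  0x17  0x04  0x25  0x19  0x36  0x8c ]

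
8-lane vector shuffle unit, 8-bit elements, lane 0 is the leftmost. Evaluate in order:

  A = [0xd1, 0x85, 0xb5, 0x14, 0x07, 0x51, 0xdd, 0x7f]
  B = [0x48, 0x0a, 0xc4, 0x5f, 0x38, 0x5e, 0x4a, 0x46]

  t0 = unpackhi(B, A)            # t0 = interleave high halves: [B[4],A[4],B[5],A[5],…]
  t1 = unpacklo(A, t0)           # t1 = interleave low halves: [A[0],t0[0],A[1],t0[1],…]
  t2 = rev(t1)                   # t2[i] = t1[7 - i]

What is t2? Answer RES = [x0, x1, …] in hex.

→ t0 |38|07|5e|51|4a|dd|46|7f|
→ t1 |d1|38|85|07|b5|5e|14|51|
→ t2 |51|14|5e|b5|07|85|38|d1|

RES = [0x51, 0x14, 0x5e, 0xb5, 0x07, 0x85, 0x38, 0xd1]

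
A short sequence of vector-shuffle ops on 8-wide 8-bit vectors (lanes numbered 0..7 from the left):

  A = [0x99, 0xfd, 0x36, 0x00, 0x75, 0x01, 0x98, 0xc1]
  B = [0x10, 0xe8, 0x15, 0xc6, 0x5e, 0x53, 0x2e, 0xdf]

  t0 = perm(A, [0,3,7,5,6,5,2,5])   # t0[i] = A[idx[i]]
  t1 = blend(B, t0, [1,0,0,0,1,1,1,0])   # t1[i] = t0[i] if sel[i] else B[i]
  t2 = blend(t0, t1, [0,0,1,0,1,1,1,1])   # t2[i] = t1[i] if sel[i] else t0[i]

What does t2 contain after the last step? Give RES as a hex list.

t0 = [0x99, 0x00, 0xc1, 0x01, 0x98, 0x01, 0x36, 0x01]
t1 = [0x99, 0xe8, 0x15, 0xc6, 0x98, 0x01, 0x36, 0xdf]
t2 = [0x99, 0x00, 0x15, 0x01, 0x98, 0x01, 0x36, 0xdf]

RES = [ 0x99  0x00  0x15  0x01  0x98  0x01  0x36  0xdf ]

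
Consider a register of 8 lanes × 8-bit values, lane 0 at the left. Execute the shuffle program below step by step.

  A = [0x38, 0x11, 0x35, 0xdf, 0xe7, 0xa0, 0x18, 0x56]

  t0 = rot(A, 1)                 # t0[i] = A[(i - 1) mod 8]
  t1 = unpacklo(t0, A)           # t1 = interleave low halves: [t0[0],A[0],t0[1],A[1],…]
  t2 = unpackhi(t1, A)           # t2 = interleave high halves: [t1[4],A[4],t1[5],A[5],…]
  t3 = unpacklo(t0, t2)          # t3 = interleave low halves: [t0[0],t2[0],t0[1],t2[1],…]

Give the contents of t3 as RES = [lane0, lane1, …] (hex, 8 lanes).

t0 = [0x56, 0x38, 0x11, 0x35, 0xdf, 0xe7, 0xa0, 0x18]
t1 = [0x56, 0x38, 0x38, 0x11, 0x11, 0x35, 0x35, 0xdf]
t2 = [0x11, 0xe7, 0x35, 0xa0, 0x35, 0x18, 0xdf, 0x56]
t3 = [0x56, 0x11, 0x38, 0xe7, 0x11, 0x35, 0x35, 0xa0]

RES = [0x56, 0x11, 0x38, 0xe7, 0x11, 0x35, 0x35, 0xa0]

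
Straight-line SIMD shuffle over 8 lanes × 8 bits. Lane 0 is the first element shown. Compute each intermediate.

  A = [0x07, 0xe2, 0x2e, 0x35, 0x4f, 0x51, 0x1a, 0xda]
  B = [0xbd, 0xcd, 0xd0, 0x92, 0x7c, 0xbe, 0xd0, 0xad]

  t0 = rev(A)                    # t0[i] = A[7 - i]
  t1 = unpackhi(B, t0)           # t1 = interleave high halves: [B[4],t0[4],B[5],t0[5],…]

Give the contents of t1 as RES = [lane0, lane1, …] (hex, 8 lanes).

  t0: da 1a 51 4f 35 2e e2 07
  t1: 7c 35 be 2e d0 e2 ad 07

RES = [0x7c, 0x35, 0xbe, 0x2e, 0xd0, 0xe2, 0xad, 0x07]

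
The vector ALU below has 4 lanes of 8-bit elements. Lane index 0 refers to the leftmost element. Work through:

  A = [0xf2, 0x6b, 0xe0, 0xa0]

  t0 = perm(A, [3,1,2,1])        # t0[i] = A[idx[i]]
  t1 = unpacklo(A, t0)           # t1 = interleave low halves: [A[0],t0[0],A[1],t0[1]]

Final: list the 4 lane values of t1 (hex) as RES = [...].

  t0: a0 6b e0 6b
  t1: f2 a0 6b 6b

RES = [ 0xf2  0xa0  0x6b  0x6b ]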